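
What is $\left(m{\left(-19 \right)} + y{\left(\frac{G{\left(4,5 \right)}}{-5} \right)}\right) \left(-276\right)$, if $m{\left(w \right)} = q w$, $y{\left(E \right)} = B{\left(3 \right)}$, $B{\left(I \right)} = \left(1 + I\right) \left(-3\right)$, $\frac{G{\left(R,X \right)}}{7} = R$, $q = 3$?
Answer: $19044$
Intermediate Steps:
$G{\left(R,X \right)} = 7 R$
$B{\left(I \right)} = -3 - 3 I$
$y{\left(E \right)} = -12$ ($y{\left(E \right)} = -3 - 9 = -12$)
$m{\left(w \right)} = 3 w$
$\left(m{\left(-19 \right)} + y{\left(\frac{G{\left(4,5 \right)}}{-5} \right)}\right) \left(-276\right) = \left(3 \left(-19\right) - 12\right) \left(-276\right) = \left(-57 - 12\right) \left(-276\right) = \left(-69\right) \left(-276\right) = 19044$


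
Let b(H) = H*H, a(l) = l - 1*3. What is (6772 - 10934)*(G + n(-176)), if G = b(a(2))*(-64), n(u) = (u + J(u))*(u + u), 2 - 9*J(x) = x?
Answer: -2057426432/9 ≈ -2.2860e+8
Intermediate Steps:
a(l) = -3 + l (a(l) = l - 3 = -3 + l)
J(x) = 2/9 - x/9
b(H) = H**2
n(u) = 2*u*(2/9 + 8*u/9) (n(u) = (u + (2/9 - u/9))*(u + u) = (2/9 + 8*u/9)*(2*u) = 2*u*(2/9 + 8*u/9))
G = -64 (G = (-3 + 2)**2*(-64) = (-1)**2*(-64) = 1*(-64) = -64)
(6772 - 10934)*(G + n(-176)) = (6772 - 10934)*(-64 + (4/9)*(-176)*(1 + 4*(-176))) = -4162*(-64 + (4/9)*(-176)*(1 - 704)) = -4162*(-64 + (4/9)*(-176)*(-703)) = -4162*(-64 + 494912/9) = -4162*494336/9 = -2057426432/9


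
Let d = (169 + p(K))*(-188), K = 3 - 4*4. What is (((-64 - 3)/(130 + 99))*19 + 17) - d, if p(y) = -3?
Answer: 7149252/229 ≈ 31219.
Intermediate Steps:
K = -13 (K = 3 - 16 = -13)
d = -31208 (d = (169 - 3)*(-188) = 166*(-188) = -31208)
(((-64 - 3)/(130 + 99))*19 + 17) - d = (((-64 - 3)/(130 + 99))*19 + 17) - 1*(-31208) = (-67/229*19 + 17) + 31208 = (-1273/229 + 17) + 31208 = 2620/229 + 31208 = 7149252/229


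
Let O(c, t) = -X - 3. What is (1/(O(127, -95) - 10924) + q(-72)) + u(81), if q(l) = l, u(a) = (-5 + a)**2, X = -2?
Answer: 62316199/10925 ≈ 5704.0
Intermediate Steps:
O(c, t) = -1 (O(c, t) = -1*(-2) - 3 = 2 - 3 = -1)
(1/(O(127, -95) - 10924) + q(-72)) + u(81) = (1/(-1 - 10924) - 72) + (-5 + 81)**2 = (1/(-10925) - 72) + 76**2 = (-1/10925 - 72) + 5776 = -786601/10925 + 5776 = 62316199/10925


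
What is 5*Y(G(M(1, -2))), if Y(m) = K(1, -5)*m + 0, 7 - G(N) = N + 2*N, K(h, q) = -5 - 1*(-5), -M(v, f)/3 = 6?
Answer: 0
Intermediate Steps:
M(v, f) = -18 (M(v, f) = -3*6 = -18)
K(h, q) = 0 (K(h, q) = -5 + 5 = 0)
G(N) = 7 - 3*N (G(N) = 7 - (N + 2*N) = 7 - 3*N)
Y(m) = 0 (Y(m) = 0*m + 0 = 0 + 0 = 0)
5*Y(G(M(1, -2))) = 5*0 = 0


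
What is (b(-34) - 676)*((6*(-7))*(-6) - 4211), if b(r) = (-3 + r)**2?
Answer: -2743587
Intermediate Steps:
(b(-34) - 676)*((6*(-7))*(-6) - 4211) = ((-3 - 34)**2 - 676)*((6*(-7))*(-6) - 4211) = ((-37)**2 - 676)*(-42*(-6) - 4211) = (1369 - 676)*(252 - 4211) = 693*(-3959) = -2743587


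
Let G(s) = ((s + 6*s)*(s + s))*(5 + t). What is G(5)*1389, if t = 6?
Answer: 5347650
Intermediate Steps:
G(s) = 154*s² (G(s) = ((s + 6*s)*(s + s))*(5 + 6) = ((7*s)*(2*s))*11 = (14*s²)*11 = 154*s²)
G(5)*1389 = (154*5²)*1389 = (154*25)*1389 = 3850*1389 = 5347650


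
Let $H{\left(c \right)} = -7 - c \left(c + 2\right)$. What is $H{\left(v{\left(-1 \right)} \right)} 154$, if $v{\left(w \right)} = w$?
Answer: $-924$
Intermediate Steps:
$H{\left(c \right)} = -7 - c \left(2 + c\right)$
$H{\left(v{\left(-1 \right)} \right)} 154 = \left(-7 - \left(-1\right)^{2} - -2\right) 154 = \left(-7 - 1 + 2\right) 154 = \left(-6\right) 154 = -924$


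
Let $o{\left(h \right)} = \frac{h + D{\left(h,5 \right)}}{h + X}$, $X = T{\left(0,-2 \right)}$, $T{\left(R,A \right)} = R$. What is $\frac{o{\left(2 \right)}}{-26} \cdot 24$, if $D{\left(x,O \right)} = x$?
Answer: $- \frac{24}{13} \approx -1.8462$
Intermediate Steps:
$X = 0$
$o{\left(h \right)} = 2$ ($o{\left(h \right)} = \frac{h + h}{h + 0} = \frac{2 h}{h} = 2$)
$\frac{o{\left(2 \right)}}{-26} \cdot 24 = \frac{2}{-26} \cdot 24 = 2 \left(- \frac{1}{26}\right) 24 = \left(- \frac{1}{13}\right) 24 = - \frac{24}{13}$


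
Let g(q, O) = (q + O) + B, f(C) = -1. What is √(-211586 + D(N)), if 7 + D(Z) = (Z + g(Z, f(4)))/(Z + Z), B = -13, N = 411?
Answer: I*√35742335109/411 ≈ 459.99*I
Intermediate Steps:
g(q, O) = -13 + O + q (g(q, O) = (q + O) - 13 = (O + q) - 13 = -13 + O + q)
D(Z) = -7 + (-14 + 2*Z)/(2*Z) (D(Z) = -7 + (Z + (-13 - 1 + Z))/(Z + Z) = -7 + (Z + (-14 + Z))/((2*Z)) = -7 + (-14 + 2*Z)*(1/(2*Z)) = -7 + (-14 + 2*Z)/(2*Z))
√(-211586 + D(N)) = √(-211586 + (-6 - 7/411)) = √(-211586 - 2473/411) = √(-86964319/411) = I*√35742335109/411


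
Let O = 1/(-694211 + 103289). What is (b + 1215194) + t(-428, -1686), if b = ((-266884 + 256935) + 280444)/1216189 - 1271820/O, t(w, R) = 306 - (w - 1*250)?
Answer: 914023965712225697/1216189 ≈ 7.5155e+11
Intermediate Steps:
t(w, R) = 556 - w (t(w, R) = 306 - (w - 250) = 306 - (-250 + w) = 306 + (250 - w) = 556 - w)
O = -1/590922 (O = 1/(-590922) = -1/590922 ≈ -1.6923e-6)
b = 914022486609920055/1216189 (b = ((-266884 + 256935) + 280444)/1216189 - 1271820/(-1/590922) = (-9949 + 280444)*(1/1216189) - 1271820*(-590922) = 270495*(1/1216189) + 751546418040 = 270495/1216189 + 751546418040 = 914022486609920055/1216189 ≈ 7.5155e+11)
(b + 1215194) + t(-428, -1686) = (914022486609920055/1216189 + 1215194) + (556 - 1*(-428)) = 914023964515495721/1216189 + (556 + 428) = 914023964515495721/1216189 + 984 = 914023965712225697/1216189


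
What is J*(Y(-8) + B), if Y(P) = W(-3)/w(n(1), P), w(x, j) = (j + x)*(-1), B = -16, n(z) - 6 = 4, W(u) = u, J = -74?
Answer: 1073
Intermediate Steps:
n(z) = 10 (n(z) = 6 + 4 = 10)
w(x, j) = -j - x
Y(P) = -3/(-10 - P) (Y(P) = -3/(-P - 1*10) = -3/(-P - 10) = -3/(-10 - P))
J*(Y(-8) + B) = -74*(3/(10 - 8) - 16) = -74*(3/2 - 16) = -74*(-29/2) = 1073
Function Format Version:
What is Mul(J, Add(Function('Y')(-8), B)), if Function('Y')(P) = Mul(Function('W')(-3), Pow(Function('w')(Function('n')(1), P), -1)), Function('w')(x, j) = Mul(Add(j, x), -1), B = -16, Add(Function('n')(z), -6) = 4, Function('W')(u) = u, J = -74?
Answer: 1073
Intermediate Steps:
Function('n')(z) = 10 (Function('n')(z) = Add(6, 4) = 10)
Function('w')(x, j) = Add(Mul(-1, j), Mul(-1, x))
Function('Y')(P) = Mul(-3, Pow(Add(-10, Mul(-1, P)), -1)) (Function('Y')(P) = Mul(-3, Pow(Add(Mul(-1, P), Mul(-1, 10)), -1)) = Mul(-3, Pow(Add(Mul(-1, P), -10), -1)) = Mul(-3, Pow(Add(-10, Mul(-1, P)), -1)))
Mul(J, Add(Function('Y')(-8), B)) = Mul(-74, Add(Mul(3, Pow(Add(10, -8), -1)), -16)) = Mul(-74, Add(Mul(3, Pow(2, -1)), -16)) = Mul(-74, Add(Mul(3, Rational(1, 2)), -16)) = Mul(-74, Add(Rational(3, 2), -16)) = Mul(-74, Rational(-29, 2)) = 1073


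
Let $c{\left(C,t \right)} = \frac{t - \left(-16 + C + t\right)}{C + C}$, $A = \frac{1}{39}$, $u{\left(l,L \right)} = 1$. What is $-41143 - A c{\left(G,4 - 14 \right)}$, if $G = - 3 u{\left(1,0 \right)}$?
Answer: $- \frac{9627443}{234} \approx -41143.0$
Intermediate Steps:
$G = -3$ ($G = \left(-3\right) 1 = -3$)
$A = \frac{1}{39} \approx 0.025641$
$c{\left(C,t \right)} = \frac{16 - C}{2 C}$ ($c{\left(C,t \right)} = \frac{t - \left(-16 + C + t\right)}{2 C} = \left(16 - C\right) \frac{1}{2 C} = \frac{16 - C}{2 C}$)
$-41143 - A c{\left(G,4 - 14 \right)} = -41143 - \frac{\frac{1}{2} \frac{1}{-3} \left(16 - -3\right)}{39} = -41143 - \frac{\frac{1}{2} \left(- \frac{1}{3}\right) \left(16 + 3\right)}{39} = -41143 - \frac{\frac{1}{2} \left(- \frac{1}{3}\right) 19}{39} = -41143 - \frac{1}{39} \left(- \frac{19}{6}\right) = -41143 - - \frac{19}{234} = -41143 + \frac{19}{234} = - \frac{9627443}{234}$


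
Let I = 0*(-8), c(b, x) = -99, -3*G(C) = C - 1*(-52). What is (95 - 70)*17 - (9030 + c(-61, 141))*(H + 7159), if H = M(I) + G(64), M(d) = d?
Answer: -63591272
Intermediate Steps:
G(C) = -52/3 - C/3 (G(C) = -(C - 1*(-52))/3 = -(C + 52)/3 = -(52 + C)/3 = -52/3 - C/3)
I = 0
H = -116/3 (H = 0 + (-52/3 - ⅓*64) = 0 + (-52/3 - 64/3) = 0 - 116/3 = -116/3 ≈ -38.667)
(95 - 70)*17 - (9030 + c(-61, 141))*(H + 7159) = (95 - 70)*17 - (9030 - 99)*(-116/3 + 7159) = 25*17 - 8931*21361/3 = 425 - 1*63591697 = 425 - 63591697 = -63591272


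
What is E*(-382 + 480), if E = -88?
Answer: -8624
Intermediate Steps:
E*(-382 + 480) = -88*(-382 + 480) = -88*98 = -8624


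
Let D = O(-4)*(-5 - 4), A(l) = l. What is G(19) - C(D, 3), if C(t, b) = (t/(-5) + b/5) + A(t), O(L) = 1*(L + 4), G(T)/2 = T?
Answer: 187/5 ≈ 37.400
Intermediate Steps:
G(T) = 2*T
O(L) = 4 + L (O(L) = 1*(4 + L) = 4 + L)
D = 0 (D = (4 - 4)*(-5 - 4) = 0*(-9) = 0)
C(t, b) = b/5 + 4*t/5 (C(t, b) = (t/(-5) + b/5) + t = (t*(-⅕) + b*(⅕)) + t = (-t/5 + b/5) + t = b/5 + 4*t/5)
G(19) - C(D, 3) = 2*19 - ((⅕)*3 + (⅘)*0) = 38 - (⅗ + 0) = 38 - 1*⅗ = 38 - ⅗ = 187/5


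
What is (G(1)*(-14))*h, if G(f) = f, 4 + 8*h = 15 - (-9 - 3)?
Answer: -161/4 ≈ -40.250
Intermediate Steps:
h = 23/8 (h = -1/2 + (15 - (-9 - 3))/8 = -1/2 + (15 - 1*(-12))/8 = -1/2 + (15 + 12)/8 = -1/2 + (1/8)*27 = -1/2 + 27/8 = 23/8 ≈ 2.8750)
(G(1)*(-14))*h = (1*(-14))*(23/8) = -14*23/8 = -161/4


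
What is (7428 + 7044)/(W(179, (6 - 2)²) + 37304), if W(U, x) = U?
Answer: 14472/37483 ≈ 0.38610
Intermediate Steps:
(7428 + 7044)/(W(179, (6 - 2)²) + 37304) = (7428 + 7044)/(179 + 37304) = 14472/37483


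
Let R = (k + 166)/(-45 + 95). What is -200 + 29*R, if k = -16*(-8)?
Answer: -737/25 ≈ -29.480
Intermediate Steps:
k = 128
R = 147/25 (R = (128 + 166)/(-45 + 95) = 294/50 = 294*(1/50) = 147/25 ≈ 5.8800)
-200 + 29*R = -200 + 29*(147/25) = -200 + 4263/25 = -737/25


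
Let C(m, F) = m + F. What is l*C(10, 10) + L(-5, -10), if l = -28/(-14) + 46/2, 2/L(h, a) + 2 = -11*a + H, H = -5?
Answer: 51502/103 ≈ 500.02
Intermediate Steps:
L(h, a) = 2/(-7 - 11*a) (L(h, a) = 2/(-2 + (-11*a - 5)) = 2/(-2 + (-5 - 11*a)) = 2/(-7 - 11*a))
C(m, F) = F + m
l = 25 (l = -28*(-1/14) + 46*(1/2) = 2 + 23 = 25)
l*C(10, 10) + L(-5, -10) = 25*(10 + 10) - 2/(7 + 11*(-10)) = 25*20 - 2/(7 - 110) = 500 - 2/(-103) = 500 - 2*(-1/103) = 500 + 2/103 = 51502/103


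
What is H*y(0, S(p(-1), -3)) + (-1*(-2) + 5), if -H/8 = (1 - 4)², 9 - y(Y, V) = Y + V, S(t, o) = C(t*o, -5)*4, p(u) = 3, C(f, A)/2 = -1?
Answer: -1217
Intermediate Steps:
C(f, A) = -2 (C(f, A) = 2*(-1) = -2)
S(t, o) = -8 (S(t, o) = -2*4 = -8)
y(Y, V) = 9 - V - Y (y(Y, V) = 9 - (Y + V) = 9 - (V + Y) = 9 + (-V - Y) = 9 - V - Y)
H = -72 (H = -8*(1 - 4)² = -8*(-3)² = -8*9 = -72)
H*y(0, S(p(-1), -3)) + (-1*(-2) + 5) = -72*(9 - 1*(-8) - 1*0) + (-1*(-2) + 5) = -72*(9 + 8 + 0) + (2 + 5) = -72*17 + 7 = -1224 + 7 = -1217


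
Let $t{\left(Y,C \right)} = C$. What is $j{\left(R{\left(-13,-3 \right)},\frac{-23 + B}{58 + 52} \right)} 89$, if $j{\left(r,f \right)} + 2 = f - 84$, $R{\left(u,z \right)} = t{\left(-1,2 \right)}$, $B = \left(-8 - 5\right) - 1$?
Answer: $- \frac{845233}{110} \approx -7683.9$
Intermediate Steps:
$B = -14$ ($B = -13 - 1 = -14$)
$R{\left(u,z \right)} = 2$
$j{\left(r,f \right)} = -86 + f$ ($j{\left(r,f \right)} = -2 + \left(f - 84\right) = -2 + \left(-84 + f\right) = -86 + f$)
$j{\left(R{\left(-13,-3 \right)},\frac{-23 + B}{58 + 52} \right)} 89 = \left(-86 + \frac{-23 - 14}{58 + 52}\right) 89 = \left(-86 - \frac{37}{110}\right) 89 = \left(- \frac{9497}{110}\right) 89 = - \frac{845233}{110}$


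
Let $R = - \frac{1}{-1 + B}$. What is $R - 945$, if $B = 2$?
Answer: $-946$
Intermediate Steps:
$R = -1$ ($R = - \frac{1}{-1 + 2} = - 1^{-1} = \left(-1\right) 1 = -1$)
$R - 945 = -1 - 945 = -946$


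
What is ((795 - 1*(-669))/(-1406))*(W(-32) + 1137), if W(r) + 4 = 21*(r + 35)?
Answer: -875472/703 ≈ -1245.3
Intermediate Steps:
W(r) = 731 + 21*r (W(r) = -4 + 21*(r + 35) = -4 + 21*(35 + r) = -4 + (735 + 21*r) = 731 + 21*r)
((795 - 1*(-669))/(-1406))*(W(-32) + 1137) = ((795 - 1*(-669))/(-1406))*((731 + 21*(-32)) + 1137) = ((795 + 669)*(-1/1406))*((731 - 672) + 1137) = (1464*(-1/1406))*(59 + 1137) = -732/703*1196 = -875472/703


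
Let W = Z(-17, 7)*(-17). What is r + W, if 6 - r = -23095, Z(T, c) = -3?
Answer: 23152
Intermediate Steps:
r = 23101 (r = 6 - 1*(-23095) = 6 + 23095 = 23101)
W = 51 (W = -3*(-17) = 51)
r + W = 23101 + 51 = 23152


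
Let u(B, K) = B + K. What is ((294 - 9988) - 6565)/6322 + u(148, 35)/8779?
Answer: -141580835/55500838 ≈ -2.5510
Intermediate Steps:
((294 - 9988) - 6565)/6322 + u(148, 35)/8779 = ((294 - 9988) - 6565)/6322 + (148 + 35)/8779 = (-9694 - 6565)*(1/6322) + 183*(1/8779) = -16259*1/6322 + 183/8779 = -16259/6322 + 183/8779 = -141580835/55500838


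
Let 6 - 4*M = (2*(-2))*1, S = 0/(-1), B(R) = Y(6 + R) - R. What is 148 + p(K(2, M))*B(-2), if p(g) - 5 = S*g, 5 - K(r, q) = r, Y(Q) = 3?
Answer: 173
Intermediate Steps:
B(R) = 3 - R
S = 0 (S = 0*(-1) = 0)
M = 5/2 (M = 3/2 - 2*(-2)/4 = 3/2 - (-1) = 3/2 - ¼*(-4) = 3/2 + 1 = 5/2 ≈ 2.5000)
K(r, q) = 5 - r
p(g) = 5 (p(g) = 5 + 0*g = 5 + 0 = 5)
148 + p(K(2, M))*B(-2) = 148 + 5*(3 - 1*(-2)) = 148 + 5*(3 + 2) = 148 + 5*5 = 148 + 25 = 173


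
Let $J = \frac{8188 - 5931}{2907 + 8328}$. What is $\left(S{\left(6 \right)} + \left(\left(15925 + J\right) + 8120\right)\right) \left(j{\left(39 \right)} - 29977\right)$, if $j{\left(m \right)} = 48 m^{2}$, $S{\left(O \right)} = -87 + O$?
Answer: $\frac{11585571642707}{11235} \approx 1.0312 \cdot 10^{9}$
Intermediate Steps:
$J = \frac{2257}{11235} \approx 0.20089$
$\left(S{\left(6 \right)} + \left(\left(15925 + J\right) + 8120\right)\right) \left(j{\left(39 \right)} - 29977\right) = \left(\left(-87 + 6\right) + \left(\left(15925 + \frac{2257}{11235}\right) + 8120\right)\right) \left(48 \cdot 39^{2} - 29977\right) = \left(-81 + \left(\frac{178919632}{11235} + 8120\right)\right) \left(48 \cdot 1521 - 29977\right) = \left(-81 + \frac{270147832}{11235}\right) \left(73008 - 29977\right) = \frac{269237797}{11235} \cdot 43031 = \frac{11585571642707}{11235}$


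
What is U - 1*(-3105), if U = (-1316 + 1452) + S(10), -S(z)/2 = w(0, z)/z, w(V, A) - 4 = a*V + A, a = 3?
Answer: 16191/5 ≈ 3238.2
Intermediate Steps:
w(V, A) = 4 + A + 3*V (w(V, A) = 4 + (3*V + A) = 4 + (A + 3*V) = 4 + A + 3*V)
S(z) = -2*(4 + z)/z (S(z) = -2*(4 + z + 3*0)/z = -2*(4 + z + 0)/z = -2*(4 + z)/z)
U = 666/5 (U = (-1316 + 1452) + (-2 - 8/10) = 136 + (-2 - 8*⅒) = 136 + (-2 - ⅘) = 136 - 14/5 = 666/5 ≈ 133.20)
U - 1*(-3105) = 666/5 - 1*(-3105) = 666/5 + 3105 = 16191/5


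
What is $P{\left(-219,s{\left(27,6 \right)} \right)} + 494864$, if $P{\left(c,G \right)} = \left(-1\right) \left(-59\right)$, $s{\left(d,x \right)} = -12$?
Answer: $494923$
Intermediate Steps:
$P{\left(c,G \right)} = 59$
$P{\left(-219,s{\left(27,6 \right)} \right)} + 494864 = 59 + 494864 = 494923$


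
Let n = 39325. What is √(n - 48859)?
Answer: I*√9534 ≈ 97.642*I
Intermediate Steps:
√(n - 48859) = √(39325 - 48859) = √(-9534) = I*√9534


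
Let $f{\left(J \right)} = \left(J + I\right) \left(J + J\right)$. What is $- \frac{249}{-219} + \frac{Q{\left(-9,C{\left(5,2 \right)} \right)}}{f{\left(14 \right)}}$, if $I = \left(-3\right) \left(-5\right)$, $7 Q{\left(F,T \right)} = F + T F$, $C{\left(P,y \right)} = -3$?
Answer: $\frac{236543}{207466} \approx 1.1402$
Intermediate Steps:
$Q{\left(F,T \right)} = \frac{F}{7} + \frac{F T}{7}$ ($Q{\left(F,T \right)} = \frac{F + T F}{7} = \frac{F + F T}{7} = \frac{F}{7} + \frac{F T}{7}$)
$I = 15$
$f{\left(J \right)} = 2 J \left(15 + J\right)$ ($f{\left(J \right)} = \left(J + 15\right) \left(J + J\right) = \left(15 + J\right) 2 J = 2 J \left(15 + J\right)$)
$- \frac{249}{-219} + \frac{Q{\left(-9,C{\left(5,2 \right)} \right)}}{f{\left(14 \right)}} = - \frac{249}{-219} + \frac{\frac{1}{7} \left(-9\right) \left(1 - 3\right)}{2 \cdot 14 \left(15 + 14\right)} = \left(-249\right) \left(- \frac{1}{219}\right) + \frac{\frac{1}{7} \left(-9\right) \left(-2\right)}{2 \cdot 14 \cdot 29} = \frac{83}{73} + \frac{18}{7 \cdot 812} = \frac{83}{73} + \frac{18}{7} \cdot \frac{1}{812} = \frac{83}{73} + \frac{9}{2842} = \frac{236543}{207466}$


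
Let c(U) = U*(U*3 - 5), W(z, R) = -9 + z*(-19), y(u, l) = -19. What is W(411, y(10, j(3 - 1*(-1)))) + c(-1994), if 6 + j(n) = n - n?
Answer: 11930260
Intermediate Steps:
j(n) = -6 (j(n) = -6 + (n - n) = -6 + 0 = -6)
W(z, R) = -9 - 19*z
c(U) = U*(-5 + 3*U) (c(U) = U*(3*U - 5) = U*(-5 + 3*U))
W(411, y(10, j(3 - 1*(-1)))) + c(-1994) = (-9 - 19*411) - 1994*(-5 + 3*(-1994)) = (-9 - 7809) - 1994*(-5 - 5982) = -7818 - 1994*(-5987) = -7818 + 11938078 = 11930260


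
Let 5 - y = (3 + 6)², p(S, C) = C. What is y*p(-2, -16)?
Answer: 1216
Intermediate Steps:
y = -76 (y = 5 - (3 + 6)² = 5 - 1*9² = 5 - 1*81 = 5 - 81 = -76)
y*p(-2, -16) = -76*(-16) = 1216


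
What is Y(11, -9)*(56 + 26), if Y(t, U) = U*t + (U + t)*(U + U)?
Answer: -11070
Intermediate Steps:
Y(t, U) = U*t + 2*U*(U + t) (Y(t, U) = U*t + (U + t)*(2*U) = U*t + 2*U*(U + t))
Y(11, -9)*(56 + 26) = (-9*(2*(-9) + 3*11))*(56 + 26) = -9*(-18 + 33)*82 = -9*15*82 = -135*82 = -11070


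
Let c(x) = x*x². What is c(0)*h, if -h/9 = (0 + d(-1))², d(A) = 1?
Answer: 0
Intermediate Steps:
c(x) = x³
h = -9 (h = -9*(0 + 1)² = -9*1² = -9*1 = -9)
c(0)*h = 0³*(-9) = 0*(-9) = 0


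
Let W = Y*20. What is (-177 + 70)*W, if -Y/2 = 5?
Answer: 21400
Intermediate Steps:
Y = -10 (Y = -2*5 = -10)
W = -200 (W = -10*20 = -200)
(-177 + 70)*W = (-177 + 70)*(-200) = -107*(-200) = 21400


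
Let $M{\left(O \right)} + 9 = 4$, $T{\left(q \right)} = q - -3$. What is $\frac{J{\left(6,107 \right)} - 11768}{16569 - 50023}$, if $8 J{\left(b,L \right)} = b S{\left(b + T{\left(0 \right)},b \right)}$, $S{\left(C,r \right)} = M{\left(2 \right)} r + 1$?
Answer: $\frac{47159}{133816} \approx 0.35242$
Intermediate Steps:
$T{\left(q \right)} = 3 + q$ ($T{\left(q \right)} = q + 3 = 3 + q$)
$M{\left(O \right)} = -5$ ($M{\left(O \right)} = -9 + 4 = -5$)
$S{\left(C,r \right)} = 1 - 5 r$ ($S{\left(C,r \right)} = - 5 r + 1 = 1 - 5 r$)
$J{\left(b,L \right)} = \frac{b \left(1 - 5 b\right)}{8}$
$\frac{J{\left(6,107 \right)} - 11768}{16569 - 50023} = \frac{\frac{1}{8} \cdot 6 \left(1 - 30\right) - 11768}{16569 - 50023} = \frac{\frac{1}{8} \cdot 6 \left(1 - 30\right) - 11768}{-33454} = \left(\frac{1}{8} \cdot 6 \left(-29\right) - 11768\right) \left(- \frac{1}{33454}\right) = \left(- \frac{87}{4} - 11768\right) \left(- \frac{1}{33454}\right) = \left(- \frac{47159}{4}\right) \left(- \frac{1}{33454}\right) = \frac{47159}{133816}$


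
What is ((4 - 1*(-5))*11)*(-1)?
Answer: -99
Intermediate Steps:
((4 - 1*(-5))*11)*(-1) = ((4 + 5)*11)*(-1) = (9*11)*(-1) = 99*(-1) = -99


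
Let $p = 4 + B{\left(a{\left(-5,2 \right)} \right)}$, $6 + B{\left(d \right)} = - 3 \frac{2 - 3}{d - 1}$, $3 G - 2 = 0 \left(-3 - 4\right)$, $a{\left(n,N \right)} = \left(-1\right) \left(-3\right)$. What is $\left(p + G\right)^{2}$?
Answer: $\frac{1}{36} \approx 0.027778$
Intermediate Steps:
$a{\left(n,N \right)} = 3$
$G = \frac{2}{3}$ ($G = \frac{2}{3} + \frac{0 \left(-3 - 4\right)}{3} = \frac{2}{3} + \frac{0 \left(-7\right)}{3} = \frac{2}{3} + \frac{1}{3} \cdot 0 = \frac{2}{3} + 0 = \frac{2}{3} \approx 0.66667$)
$B{\left(d \right)} = -6 + \frac{3}{-1 + d}$ ($B{\left(d \right)} = -6 - 3 \frac{2 - 3}{d - 1} = -6 - 3 \left(- \frac{1}{-1 + d}\right) = -6 + \frac{3}{-1 + d}$)
$p = - \frac{1}{2}$ ($p = 4 + \frac{3 \left(3 - 6\right)}{-1 + 3} = 4 + \frac{3 \left(3 - 6\right)}{2} = 4 + 3 \cdot \frac{1}{2} \left(-3\right) = 4 - \frac{9}{2} = - \frac{1}{2} \approx -0.5$)
$\left(p + G\right)^{2} = \left(- \frac{1}{2} + \frac{2}{3}\right)^{2} = \left(\frac{1}{6}\right)^{2} = \frac{1}{36}$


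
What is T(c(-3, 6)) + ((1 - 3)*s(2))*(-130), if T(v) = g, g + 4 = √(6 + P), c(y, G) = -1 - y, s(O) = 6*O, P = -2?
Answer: 3118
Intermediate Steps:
g = -2 (g = -4 + √(6 - 2) = -4 + √4 = -4 + 2 = -2)
T(v) = -2
T(c(-3, 6)) + ((1 - 3)*s(2))*(-130) = -2 + ((1 - 3)*(6*2))*(-130) = -2 - 2*12*(-130) = -2 - 24*(-130) = -2 + 3120 = 3118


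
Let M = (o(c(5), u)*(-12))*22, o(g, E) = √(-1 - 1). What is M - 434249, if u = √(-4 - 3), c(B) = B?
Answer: -434249 - 264*I*√2 ≈ -4.3425e+5 - 373.35*I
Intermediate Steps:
u = I*√7 (u = √(-7) = I*√7 ≈ 2.6458*I)
o(g, E) = I*√2 (o(g, E) = √(-2) = I*√2)
M = -264*I*√2 (M = ((I*√2)*(-12))*22 = -12*I*√2*22 = -264*I*√2 ≈ -373.35*I)
M - 434249 = -264*I*√2 - 434249 = -434249 - 264*I*√2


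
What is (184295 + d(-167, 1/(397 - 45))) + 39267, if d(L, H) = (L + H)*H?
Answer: 27700167265/123904 ≈ 2.2356e+5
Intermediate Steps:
d(L, H) = H*(H + L) (d(L, H) = (H + L)*H = H*(H + L))
(184295 + d(-167, 1/(397 - 45))) + 39267 = (184295 + (1/(397 - 45) - 167)/(397 - 45)) + 39267 = (184295 + (1/352 - 167)/352) + 39267 = (184295 + (1/352)*(-58783/352)) + 39267 = (184295 - 58783/123904) + 39267 = 22834828897/123904 + 39267 = 27700167265/123904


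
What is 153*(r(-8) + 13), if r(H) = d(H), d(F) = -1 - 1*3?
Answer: 1377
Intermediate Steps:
d(F) = -4 (d(F) = -1 - 3 = -4)
r(H) = -4
153*(r(-8) + 13) = 153*(-4 + 13) = 153*9 = 1377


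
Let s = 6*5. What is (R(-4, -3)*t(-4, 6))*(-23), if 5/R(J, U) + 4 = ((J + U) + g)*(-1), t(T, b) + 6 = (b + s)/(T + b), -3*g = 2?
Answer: -4140/11 ≈ -376.36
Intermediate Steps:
g = -⅔ (g = -⅓*2 = -⅔ ≈ -0.66667)
s = 30
t(T, b) = -6 + (30 + b)/(T + b) (t(T, b) = -6 + (b + 30)/(T + b) = -6 + (30 + b)/(T + b))
R(J, U) = 5/(-10/3 - J - U) (R(J, U) = 5/(-4 + ((J + U) - ⅔)*(-1)) = 5/(-4 + (-⅔ + J + U)*(-1)) = 5/(-4 + (⅔ - J - U)) = 5/(-10/3 - J - U))
(R(-4, -3)*t(-4, 6))*(-23) = ((-15/(10 + 3*(-4) + 3*(-3)))*((30 - 6*(-4) - 5*6)/(-4 + 6)))*(-23) = ((-15/(10 - 12 - 9))*((30 + 24 - 30)/2))*(-23) = ((-15/(-11))*((½)*24))*(-23) = (-15*(-1/11)*12)*(-23) = ((15/11)*12)*(-23) = (180/11)*(-23) = -4140/11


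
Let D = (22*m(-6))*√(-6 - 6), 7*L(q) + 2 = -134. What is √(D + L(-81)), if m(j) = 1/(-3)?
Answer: 2*√(-2142 - 1617*I*√3)/21 ≈ 2.5053 - 5.07*I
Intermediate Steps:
m(j) = -⅓
L(q) = -136/7 (L(q) = -2/7 + (⅐)*(-134) = -2/7 - 134/7 = -136/7)
D = -44*I*√3/3 (D = (22*(-⅓))*√(-6 - 6) = -44*I*√3/3 ≈ -25.403*I)
√(D + L(-81)) = √(-44*I*√3/3 - 136/7) = √(-136/7 - 44*I*√3/3)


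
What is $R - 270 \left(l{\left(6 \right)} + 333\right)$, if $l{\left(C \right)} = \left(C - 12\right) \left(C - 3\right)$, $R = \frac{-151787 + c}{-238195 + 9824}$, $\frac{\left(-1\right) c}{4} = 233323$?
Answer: $- \frac{19421868471}{228371} \approx -85045.0$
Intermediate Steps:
$c = -933292$ ($c = \left(-4\right) 233323 = -933292$)
$R = \frac{1085079}{228371}$ ($R = \frac{-151787 - 933292}{-238195 + 9824} = - \frac{1085079}{-228371} = \left(-1085079\right) \left(- \frac{1}{228371}\right) = \frac{1085079}{228371} \approx 4.7514$)
$l{\left(C \right)} = \left(-12 + C\right) \left(-3 + C\right)$
$R - 270 \left(l{\left(6 \right)} + 333\right) = \frac{1085079}{228371} - 270 \left(\left(36 + 6^{2} - 90\right) + 333\right) = \frac{1085079}{228371} - 270 \left(\left(36 + 36 - 90\right) + 333\right) = \frac{1085079}{228371} - 270 \left(-18 + 333\right) = \frac{1085079}{228371} - 85050 = - \frac{19421868471}{228371}$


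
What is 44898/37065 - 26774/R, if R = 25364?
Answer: 3486061/22383730 ≈ 0.15574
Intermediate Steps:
44898/37065 - 26774/R = 44898/37065 - 26774/25364 = 44898*(1/37065) - 26774*1/25364 = 2138/1765 - 13387/12682 = 3486061/22383730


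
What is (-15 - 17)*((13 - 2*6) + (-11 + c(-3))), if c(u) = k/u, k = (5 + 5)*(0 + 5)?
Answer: 2560/3 ≈ 853.33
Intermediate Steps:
k = 50 (k = 10*5 = 50)
c(u) = 50/u
(-15 - 17)*((13 - 2*6) + (-11 + c(-3))) = (-15 - 17)*((13 - 2*6) + (-11 + 50/(-3))) = -32*((13 - 12) + (-11 + 50*(-⅓))) = -32*(1 + (-11 - 50/3)) = -32*(1 - 83/3) = -32*(-80/3) = 2560/3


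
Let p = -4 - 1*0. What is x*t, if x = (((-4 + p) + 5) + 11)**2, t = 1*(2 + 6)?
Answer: 512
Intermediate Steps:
p = -4 (p = -4 + 0 = -4)
t = 8 (t = 1*8 = 8)
x = 64 (x = (((-4 - 4) + 5) + 11)**2 = ((-8 + 5) + 11)**2 = (-3 + 11)**2 = 8**2 = 64)
x*t = 64*8 = 512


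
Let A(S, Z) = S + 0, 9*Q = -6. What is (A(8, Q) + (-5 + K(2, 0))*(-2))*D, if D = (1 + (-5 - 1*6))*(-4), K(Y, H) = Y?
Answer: 560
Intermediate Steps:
Q = -2/3 (Q = (1/9)*(-6) = -2/3 ≈ -0.66667)
A(S, Z) = S
D = 40 (D = (1 + (-5 - 6))*(-4) = (1 - 11)*(-4) = -10*(-4) = 40)
(A(8, Q) + (-5 + K(2, 0))*(-2))*D = (8 + (-5 + 2)*(-2))*40 = (8 - 3*(-2))*40 = (8 + 6)*40 = 14*40 = 560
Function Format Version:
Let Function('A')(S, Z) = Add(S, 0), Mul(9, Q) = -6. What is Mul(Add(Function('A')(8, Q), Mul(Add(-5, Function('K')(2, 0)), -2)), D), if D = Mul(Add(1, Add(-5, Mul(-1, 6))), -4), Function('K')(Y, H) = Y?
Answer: 560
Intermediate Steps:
Q = Rational(-2, 3) (Q = Mul(Rational(1, 9), -6) = Rational(-2, 3) ≈ -0.66667)
Function('A')(S, Z) = S
D = 40 (D = Mul(Add(1, Add(-5, -6)), -4) = Mul(Add(1, -11), -4) = Mul(-10, -4) = 40)
Mul(Add(Function('A')(8, Q), Mul(Add(-5, Function('K')(2, 0)), -2)), D) = Mul(Add(8, Mul(Add(-5, 2), -2)), 40) = Mul(Add(8, Mul(-3, -2)), 40) = Mul(Add(8, 6), 40) = Mul(14, 40) = 560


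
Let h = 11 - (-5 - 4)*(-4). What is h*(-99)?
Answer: 2475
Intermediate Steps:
h = -25 (h = 11 - (-9)*(-4) = 11 - 1*36 = 11 - 36 = -25)
h*(-99) = -25*(-99) = 2475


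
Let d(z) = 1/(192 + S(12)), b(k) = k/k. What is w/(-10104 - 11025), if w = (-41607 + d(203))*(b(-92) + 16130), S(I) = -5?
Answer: 41835791516/1317041 ≈ 31765.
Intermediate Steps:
b(k) = 1
d(z) = 1/187 (d(z) = 1/(192 - 5) = 1/187)
w = -125507374548/187 (w = (-41607 + 1/187)*(1 + 16130) = -7780508/187*16131 = -125507374548/187 ≈ -6.7116e+8)
w/(-10104 - 11025) = -125507374548/(187*(-10104 - 11025)) = -125507374548/187/(-21129) = -125507374548/187*(-1/21129) = 41835791516/1317041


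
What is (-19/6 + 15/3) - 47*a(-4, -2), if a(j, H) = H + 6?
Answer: -1117/6 ≈ -186.17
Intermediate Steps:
a(j, H) = 6 + H
(-19/6 + 15/3) - 47*a(-4, -2) = (-19/6 + 15/3) - 47*(6 - 2) = (-19*⅙ + 15*(⅓)) - 47*4 = (-19/6 + 5) - 188 = 11/6 - 188 = -1117/6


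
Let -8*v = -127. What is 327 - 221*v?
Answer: -25451/8 ≈ -3181.4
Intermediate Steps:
v = 127/8 (v = -1/8*(-127) = 127/8 ≈ 15.875)
327 - 221*v = 327 - 221*127/8 = 327 - 28067/8 = -25451/8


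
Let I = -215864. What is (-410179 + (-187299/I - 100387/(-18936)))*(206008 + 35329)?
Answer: -25289444076750280763/255475044 ≈ -9.8990e+10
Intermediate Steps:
(-410179 + (-187299/I - 100387/(-18936)))*(206008 + 35329) = (-410179 + (-187299/(-215864) - 100387/(-18936)))*(206008 + 35329) = (-410179 + (-187299*(-1/215864) - 100387*(-1/18936)))*241337 = (-410179 + (187299/215864 + 100387/18936))*241337 = (-410179 + 1576039577/255475044)*241337 = -104788922033299/255475044*241337 = -25289444076750280763/255475044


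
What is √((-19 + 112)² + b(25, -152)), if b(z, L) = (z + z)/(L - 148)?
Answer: √311358/6 ≈ 92.999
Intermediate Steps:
b(z, L) = 2*z/(-148 + L) (b(z, L) = (2*z)/(-148 + L) = 2*z/(-148 + L))
√((-19 + 112)² + b(25, -152)) = √((-19 + 112)² + 2*25/(-148 - 152)) = √(93² + 2*25/(-300)) = √(8649 + 2*25*(-1/300)) = √(8649 - ⅙) = √(51893/6) = √311358/6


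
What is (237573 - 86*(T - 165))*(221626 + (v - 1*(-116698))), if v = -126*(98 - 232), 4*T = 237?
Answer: 87618269340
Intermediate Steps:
T = 237/4 (T = (¼)*237 = 237/4 ≈ 59.250)
v = 16884 (v = -126*(-134) = 16884)
(237573 - 86*(T - 165))*(221626 + (v - 1*(-116698))) = (237573 - 86*(237/4 - 165))*(221626 + (16884 - 1*(-116698))) = (237573 - 86*(-423/4))*(221626 + (16884 + 116698)) = (237573 + 18189/2)*(221626 + 133582) = (493335/2)*355208 = 87618269340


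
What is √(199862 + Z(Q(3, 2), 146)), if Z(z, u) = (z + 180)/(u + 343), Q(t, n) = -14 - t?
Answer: √1798761/3 ≈ 447.06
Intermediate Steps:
Z(z, u) = (180 + z)/(343 + u)
√(199862 + Z(Q(3, 2), 146)) = √(199862 + (180 + (-14 - 1*3))/(343 + 146)) = √(199862 + (180 + (-14 - 3))/489) = √(199862 + (180 - 17)/489) = √(199862 + (1/489)*163) = √(199862 + ⅓) = √(599587/3) = √1798761/3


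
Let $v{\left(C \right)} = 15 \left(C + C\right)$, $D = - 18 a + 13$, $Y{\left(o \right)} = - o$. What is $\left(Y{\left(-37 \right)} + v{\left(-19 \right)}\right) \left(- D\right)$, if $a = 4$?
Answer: $-31447$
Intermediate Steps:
$D = -59$ ($D = \left(-18\right) 4 + 13 = -72 + 13 = -59$)
$v{\left(C \right)} = 30 C$ ($v{\left(C \right)} = 15 \cdot 2 C = 30 C$)
$\left(Y{\left(-37 \right)} + v{\left(-19 \right)}\right) \left(- D\right) = \left(\left(-1\right) \left(-37\right) + 30 \left(-19\right)\right) \left(\left(-1\right) \left(-59\right)\right) = \left(37 - 570\right) 59 = \left(-533\right) 59 = -31447$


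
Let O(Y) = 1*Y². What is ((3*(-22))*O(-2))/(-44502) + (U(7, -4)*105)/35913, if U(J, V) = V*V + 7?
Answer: 6497409/88788907 ≈ 0.073178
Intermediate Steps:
O(Y) = Y²
U(J, V) = 7 + V² (U(J, V) = V² + 7 = 7 + V²)
((3*(-22))*O(-2))/(-44502) + (U(7, -4)*105)/35913 = ((3*(-22))*(-2)²)/(-44502) + ((7 + (-4)²)*105)/35913 = -66*4*(-1/44502) + ((7 + 16)*105)*(1/35913) = -264*(-1/44502) + (23*105)*(1/35913) = 44/7417 + 2415*(1/35913) = 44/7417 + 805/11971 = 6497409/88788907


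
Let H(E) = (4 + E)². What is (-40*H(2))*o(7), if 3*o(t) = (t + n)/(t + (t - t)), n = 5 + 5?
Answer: -8160/7 ≈ -1165.7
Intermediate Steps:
n = 10
o(t) = (10 + t)/(3*t) (o(t) = ((t + 10)/(t + (t - t)))/3 = ((10 + t)/(t + 0))/3 = ((10 + t)/t)/3 = (10 + t)/(3*t))
(-40*H(2))*o(7) = (-40*(4 + 2)²)*((⅓)*(10 + 7)/7) = (-40*6²)*((⅓)*(⅐)*17) = -40*36*(17/21) = -1440*17/21 = -8160/7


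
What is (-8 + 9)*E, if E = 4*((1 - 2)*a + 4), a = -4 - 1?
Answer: 36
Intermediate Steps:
a = -5
E = 36 (E = 4*((1 - 2)*(-5) + 4) = 4*(-1*(-5) + 4) = 4*(5 + 4) = 4*9 = 36)
(-8 + 9)*E = (-8 + 9)*36 = 1*36 = 36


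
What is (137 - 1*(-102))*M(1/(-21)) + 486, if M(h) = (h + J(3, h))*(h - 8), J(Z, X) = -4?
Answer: 3647561/441 ≈ 8271.1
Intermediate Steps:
M(h) = (-8 + h)*(-4 + h) (M(h) = (h - 4)*(h - 8) = (-4 + h)*(-8 + h) = (-8 + h)*(-4 + h))
(137 - 1*(-102))*M(1/(-21)) + 486 = (137 - 1*(-102))*(32 + (1/(-21))² - 12/(-21)) + 486 = (137 + 102)*(32 + (-1/21)² - 12*(-1/21)) + 486 = 239*(32 + 1/441 + 4/7) + 486 = 239*(14365/441) + 486 = 3433235/441 + 486 = 3647561/441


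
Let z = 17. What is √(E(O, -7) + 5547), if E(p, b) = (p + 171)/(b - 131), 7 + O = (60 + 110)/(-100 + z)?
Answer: 2*√45473737299/5727 ≈ 74.470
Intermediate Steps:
O = -751/83 (O = -7 + (60 + 110)/(-100 + 17) = -7 + 170/(-83) = -7 + 170*(-1/83) = -7 - 170/83 = -751/83 ≈ -9.0482)
E(p, b) = (171 + p)/(-131 + b)
√(E(O, -7) + 5547) = √((171 - 751/83)/(-131 - 7) + 5547) = √((13442/83)/(-138) + 5547) = √(-1/138*13442/83 + 5547) = √(-6721/5727 + 5547) = √(31760948/5727) = 2*√45473737299/5727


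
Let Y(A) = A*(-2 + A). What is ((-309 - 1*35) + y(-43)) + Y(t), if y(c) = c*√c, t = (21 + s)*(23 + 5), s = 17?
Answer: 1129624 - 43*I*√43 ≈ 1.1296e+6 - 281.97*I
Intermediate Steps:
t = 1064 (t = (21 + 17)*(23 + 5) = 38*28 = 1064)
y(c) = c^(3/2)
((-309 - 1*35) + y(-43)) + Y(t) = ((-309 - 1*35) + (-43)^(3/2)) + 1064*(-2 + 1064) = ((-309 - 35) - 43*I*√43) + 1064*1062 = (-344 - 43*I*√43) + 1129968 = 1129624 - 43*I*√43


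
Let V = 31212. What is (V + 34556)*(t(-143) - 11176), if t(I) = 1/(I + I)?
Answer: -105108345908/143 ≈ -7.3502e+8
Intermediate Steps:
t(I) = 1/(2*I)
(V + 34556)*(t(-143) - 11176) = (31212 + 34556)*((½)/(-143) - 11176) = 65768*((½)*(-1/143) - 11176) = 65768*(-1/286 - 11176) = 65768*(-3196337/286) = -105108345908/143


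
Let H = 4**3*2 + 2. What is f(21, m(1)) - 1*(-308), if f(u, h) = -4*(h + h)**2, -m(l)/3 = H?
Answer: -2433292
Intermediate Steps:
H = 130 (H = 64*2 + 2 = 128 + 2 = 130)
m(l) = -390 (m(l) = -3*130 = -390)
f(u, h) = -16*h**2 (f(u, h) = -4*4*h**2 = -16*h**2)
f(21, m(1)) - 1*(-308) = -16*(-390)**2 - 1*(-308) = -16*152100 + 308 = -2433600 + 308 = -2433292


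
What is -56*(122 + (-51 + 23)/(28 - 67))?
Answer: -268016/39 ≈ -6872.2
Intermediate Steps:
-56*(122 + (-51 + 23)/(28 - 67)) = -56*(122 - 28/(-39)) = -56*(122 - 28*(-1/39)) = -56*(122 + 28/39) = -56*4786/39 = -268016/39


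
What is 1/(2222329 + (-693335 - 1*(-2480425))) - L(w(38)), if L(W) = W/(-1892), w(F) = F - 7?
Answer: 124293881/7585820748 ≈ 0.016385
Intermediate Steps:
w(F) = -7 + F
L(W) = -W/1892 (L(W) = W*(-1/1892) = -W/1892)
1/(2222329 + (-693335 - 1*(-2480425))) - L(w(38)) = 1/(2222329 + (-693335 - 1*(-2480425))) - (-1)*(-7 + 38)/1892 = 1/(2222329 + (-693335 + 2480425)) - (-1)*31/1892 = 1/(2222329 + 1787090) - 1*(-31/1892) = 1/4009419 + 31/1892 = 124293881/7585820748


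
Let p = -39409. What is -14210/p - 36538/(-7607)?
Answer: 1548021512/299784263 ≈ 5.1638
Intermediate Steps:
-14210/p - 36538/(-7607) = -14210/(-39409) - 36538/(-7607) = -14210*(-1/39409) - 36538*(-1/7607) = 14210/39409 + 36538/7607 = 1548021512/299784263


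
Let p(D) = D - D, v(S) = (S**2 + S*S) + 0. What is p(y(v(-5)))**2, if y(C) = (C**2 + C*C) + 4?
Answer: 0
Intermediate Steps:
v(S) = 2*S**2 (v(S) = (S**2 + S**2) + 0 = 2*S**2 + 0 = 2*S**2)
y(C) = 4 + 2*C**2 (y(C) = (C**2 + C**2) + 4 = 2*C**2 + 4 = 4 + 2*C**2)
p(D) = 0
p(y(v(-5)))**2 = 0**2 = 0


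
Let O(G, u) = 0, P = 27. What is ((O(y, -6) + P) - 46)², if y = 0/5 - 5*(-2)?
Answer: 361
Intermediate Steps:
y = 10 (y = 0*(⅕) + 10 = 0 + 10 = 10)
((O(y, -6) + P) - 46)² = ((0 + 27) - 46)² = (27 - 46)² = (-19)² = 361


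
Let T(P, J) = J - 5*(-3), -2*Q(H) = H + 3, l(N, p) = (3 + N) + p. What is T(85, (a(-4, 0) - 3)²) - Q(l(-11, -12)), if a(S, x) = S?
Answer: 111/2 ≈ 55.500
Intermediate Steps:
l(N, p) = 3 + N + p
Q(H) = -3/2 - H/2 (Q(H) = -(H + 3)/2 = -(3 + H)/2 = -3/2 - H/2)
T(P, J) = 15 + J (T(P, J) = J + 15 = 15 + J)
T(85, (a(-4, 0) - 3)²) - Q(l(-11, -12)) = (15 + (-4 - 3)²) - (-3/2 - (3 - 11 - 12)/2) = (15 + (-7)²) - (-3/2 - ½*(-20)) = (15 + 49) - (-3/2 + 10) = 64 - 1*17/2 = 64 - 17/2 = 111/2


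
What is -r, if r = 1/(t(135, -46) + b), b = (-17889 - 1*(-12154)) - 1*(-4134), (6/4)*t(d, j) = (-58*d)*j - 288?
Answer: -1/238327 ≈ -4.1959e-6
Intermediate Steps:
t(d, j) = -192 - 116*d*j/3 (t(d, j) = 2*((-58*d)*j - 288)/3 = 2*(-58*d*j - 288)/3 = 2*(-288 - 58*d*j)/3 = -192 - 116*d*j/3)
b = -1601 (b = (-17889 + 12154) + 4134 = -5735 + 4134 = -1601)
r = 1/238327 (r = 1/((-192 - 116/3*135*(-46)) - 1601) = 1/((-192 + 240120) - 1601) = 1/(239928 - 1601) = 1/238327 ≈ 4.1959e-6)
-r = -1*1/238327 = -1/238327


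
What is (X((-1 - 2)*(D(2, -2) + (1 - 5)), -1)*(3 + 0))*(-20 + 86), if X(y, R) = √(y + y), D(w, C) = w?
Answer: 396*√3 ≈ 685.89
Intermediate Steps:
X(y, R) = √2*√y (X(y, R) = √(2*y) = √2*√y)
(X((-1 - 2)*(D(2, -2) + (1 - 5)), -1)*(3 + 0))*(-20 + 86) = ((√2*√((-1 - 2)*(2 + (1 - 5))))*(3 + 0))*(-20 + 86) = ((√2*√(-3*(2 - 4)))*3)*66 = ((√2*√(-3*(-2)))*3)*66 = ((√2*√6)*3)*66 = ((2*√3)*3)*66 = (6*√3)*66 = 396*√3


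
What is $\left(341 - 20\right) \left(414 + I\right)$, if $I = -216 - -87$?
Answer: $91485$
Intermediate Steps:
$I = -129$ ($I = -216 + 87 = -129$)
$\left(341 - 20\right) \left(414 + I\right) = \left(341 - 20\right) \left(414 - 129\right) = 321 \cdot 285 = 91485$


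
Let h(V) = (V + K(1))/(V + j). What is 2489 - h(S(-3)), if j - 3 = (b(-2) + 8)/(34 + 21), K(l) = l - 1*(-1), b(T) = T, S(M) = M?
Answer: 14989/6 ≈ 2498.2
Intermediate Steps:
K(l) = 1 + l (K(l) = l + 1 = 1 + l)
j = 171/55 (j = 3 + (-2 + 8)/(34 + 21) = 3 + 6/55 = 171/55 ≈ 3.1091)
h(V) = (2 + V)/(171/55 + V) (h(V) = (V + (1 + 1))/(V + 171/55) = (V + 2)/(171/55 + V) = (2 + V)/(171/55 + V))
2489 - h(S(-3)) = 2489 - 55*(2 - 3)/(171 + 55*(-3)) = 2489 - 55*(-1)/(171 - 165) = 2489 - 55*(-1)/6 = 2489 - 1*(-55/6) = 2489 + 55/6 = 14989/6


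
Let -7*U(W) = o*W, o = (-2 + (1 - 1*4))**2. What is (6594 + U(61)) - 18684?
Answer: -86155/7 ≈ -12308.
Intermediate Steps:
o = 25 (o = (-2 + (1 - 4))**2 = (-2 - 3)**2 = (-5)**2 = 25)
U(W) = -25*W/7
(6594 + U(61)) - 18684 = (6594 - 25/7*61) - 18684 = (6594 - 1525/7) - 18684 = 44633/7 - 18684 = -86155/7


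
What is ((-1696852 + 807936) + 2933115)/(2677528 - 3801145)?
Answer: -2044199/1123617 ≈ -1.8193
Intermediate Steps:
((-1696852 + 807936) + 2933115)/(2677528 - 3801145) = (-888916 + 2933115)/(-1123617) = 2044199*(-1/1123617) = -2044199/1123617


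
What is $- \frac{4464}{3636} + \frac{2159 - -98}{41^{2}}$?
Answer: $\frac{19513}{169781} \approx 0.11493$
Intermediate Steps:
$- \frac{4464}{3636} + \frac{2159 - -98}{41^{2}} = \left(-4464\right) \frac{1}{3636} + \frac{2159 + 98}{1681} = - \frac{124}{101} + 2257 \cdot \frac{1}{1681} = - \frac{124}{101} + \frac{2257}{1681} = \frac{19513}{169781}$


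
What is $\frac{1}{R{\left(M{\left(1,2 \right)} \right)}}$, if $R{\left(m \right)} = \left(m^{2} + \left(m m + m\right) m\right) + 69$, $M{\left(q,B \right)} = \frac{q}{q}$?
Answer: $\frac{1}{72} \approx 0.013889$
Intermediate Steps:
$M{\left(q,B \right)} = 1$
$R{\left(m \right)} = 69 + m^{2} + m \left(m + m^{2}\right)$ ($R{\left(m \right)} = \left(m^{2} + \left(m^{2} + m\right) m\right) + 69 = \left(m^{2} + \left(m + m^{2}\right) m\right) + 69 = \left(m^{2} + m \left(m + m^{2}\right)\right) + 69 = 69 + m^{2} + m \left(m + m^{2}\right)$)
$\frac{1}{R{\left(M{\left(1,2 \right)} \right)}} = \frac{1}{69 + 1^{3} + 2 \cdot 1^{2}} = \frac{1}{69 + 1 + 2 \cdot 1} = \frac{1}{69 + 1 + 2} = \frac{1}{72}$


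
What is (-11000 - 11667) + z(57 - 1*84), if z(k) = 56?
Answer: -22611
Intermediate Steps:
(-11000 - 11667) + z(57 - 1*84) = (-11000 - 11667) + 56 = -22667 + 56 = -22611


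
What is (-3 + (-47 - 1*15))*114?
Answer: -7410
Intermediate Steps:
(-3 + (-47 - 1*15))*114 = (-3 + (-47 - 15))*114 = (-3 - 62)*114 = -65*114 = -7410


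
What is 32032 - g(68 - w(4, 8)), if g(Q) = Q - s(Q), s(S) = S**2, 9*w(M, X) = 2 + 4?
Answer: 328486/9 ≈ 36498.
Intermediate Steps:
w(M, X) = 2/3 (w(M, X) = (2 + 4)/9 = (1/9)*6 = 2/3)
g(Q) = Q - Q**2
32032 - g(68 - w(4, 8)) = 32032 - (68 - 1*2/3)*(1 - (68 - 1*2/3)) = 32032 - (68 - 2/3)*(1 - (68 - 2/3)) = 32032 - 202*(1 - 1*202/3)/3 = 32032 - 202*(1 - 202/3)/3 = 32032 - 202*(-199)/(3*3) = 32032 - 1*(-40198/9) = 32032 + 40198/9 = 328486/9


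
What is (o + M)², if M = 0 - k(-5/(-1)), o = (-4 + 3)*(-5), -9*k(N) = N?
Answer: 2500/81 ≈ 30.864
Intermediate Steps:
k(N) = -N/9
o = 5 (o = -1*(-5) = 5)
M = 5/9 (M = 0 - (-1)*(-5/(-1))/9 = 0 - (-1)*(-5*(-1))/9 = 0 - (-1)*5/9 = 0 - 1*(-5/9) = 0 + 5/9 = 5/9 ≈ 0.55556)
(o + M)² = (5 + 5/9)² = (50/9)² = 2500/81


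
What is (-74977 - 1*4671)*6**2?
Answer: -2867328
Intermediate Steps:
(-74977 - 1*4671)*6**2 = (-74977 - 4671)*36 = -79648*36 = -2867328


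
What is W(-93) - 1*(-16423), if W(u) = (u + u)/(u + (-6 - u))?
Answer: 16454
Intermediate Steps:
W(u) = -u/3 (W(u) = (2*u)/(-6) = (2*u)*(-⅙) = -u/3)
W(-93) - 1*(-16423) = -⅓*(-93) - 1*(-16423) = 31 + 16423 = 16454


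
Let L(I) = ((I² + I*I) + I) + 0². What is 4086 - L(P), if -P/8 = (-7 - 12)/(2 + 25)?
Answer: 2928382/729 ≈ 4017.0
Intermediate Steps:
P = 152/27 (P = -8*(-7 - 12)/(2 + 25) = -(-152)/27 = -8*(-19/27) = 152/27 ≈ 5.6296)
L(I) = I + 2*I² (L(I) = ((I² + I²) + I) + 0 = (2*I² + I) + 0 = (I + 2*I²) + 0 = I + 2*I²)
4086 - L(P) = 4086 - 152*(1 + 2*(152/27))/27 = 4086 - 152*(1 + 304/27)/27 = 4086 - 152*331/(27*27) = 4086 - 1*50312/729 = 4086 - 50312/729 = 2928382/729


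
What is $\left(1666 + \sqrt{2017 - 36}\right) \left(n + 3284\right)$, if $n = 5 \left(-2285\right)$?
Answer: $-13562906 - 8141 \sqrt{1981} \approx -1.3925 \cdot 10^{7}$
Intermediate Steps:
$n = -11425$
$\left(1666 + \sqrt{2017 - 36}\right) \left(n + 3284\right) = \left(1666 + \sqrt{2017 - 36}\right) \left(-11425 + 3284\right) = \left(1666 + \sqrt{1981}\right) \left(-8141\right) = -13562906 - 8141 \sqrt{1981}$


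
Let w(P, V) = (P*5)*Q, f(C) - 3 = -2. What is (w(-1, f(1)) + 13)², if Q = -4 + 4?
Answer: 169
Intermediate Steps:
f(C) = 1 (f(C) = 3 - 2 = 1)
Q = 0
w(P, V) = 0 (w(P, V) = (P*5)*0 = (5*P)*0 = 0)
(w(-1, f(1)) + 13)² = (0 + 13)² = 13² = 169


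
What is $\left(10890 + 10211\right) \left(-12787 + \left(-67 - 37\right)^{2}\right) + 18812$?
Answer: $-41571259$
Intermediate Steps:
$\left(10890 + 10211\right) \left(-12787 + \left(-67 - 37\right)^{2}\right) + 18812 = 21101 \left(-12787 + \left(-67 - 37\right)^{2}\right) + 18812 = 21101 \left(-12787 + \left(-104\right)^{2}\right) + 18812 = 21101 \left(-12787 + 10816\right) + 18812 = 21101 \left(-1971\right) + 18812 = -41590071 + 18812 = -41571259$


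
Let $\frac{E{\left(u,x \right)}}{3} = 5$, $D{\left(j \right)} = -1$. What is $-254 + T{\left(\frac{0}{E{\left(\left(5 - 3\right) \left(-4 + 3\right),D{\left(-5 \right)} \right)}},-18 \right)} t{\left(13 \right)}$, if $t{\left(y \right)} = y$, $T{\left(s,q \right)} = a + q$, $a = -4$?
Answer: $-540$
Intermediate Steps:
$E{\left(u,x \right)} = 15$ ($E{\left(u,x \right)} = 3 \cdot 5 = 15$)
$T{\left(s,q \right)} = -4 + q$
$-254 + T{\left(\frac{0}{E{\left(\left(5 - 3\right) \left(-4 + 3\right),D{\left(-5 \right)} \right)}},-18 \right)} t{\left(13 \right)} = -254 + \left(-4 - 18\right) 13 = -254 - 286 = -540$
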